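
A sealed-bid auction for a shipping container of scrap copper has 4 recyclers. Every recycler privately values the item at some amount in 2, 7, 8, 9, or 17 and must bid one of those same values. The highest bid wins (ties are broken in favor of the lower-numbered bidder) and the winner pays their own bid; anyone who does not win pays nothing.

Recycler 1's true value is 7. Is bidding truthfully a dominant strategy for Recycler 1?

No

Consider the case where Recycler 2 bids 2, Recycler 3 bids 2 and Recycler 4 bids 2.
Truthful bid 7: wins, pays 7, utility 7 - 7 = 0.
Bid 2 instead: wins, pays 2, utility 7 - 2 = 5.
Since 5 > 0, bidding 2 is strictly better here, so truthful bidding is not dominant.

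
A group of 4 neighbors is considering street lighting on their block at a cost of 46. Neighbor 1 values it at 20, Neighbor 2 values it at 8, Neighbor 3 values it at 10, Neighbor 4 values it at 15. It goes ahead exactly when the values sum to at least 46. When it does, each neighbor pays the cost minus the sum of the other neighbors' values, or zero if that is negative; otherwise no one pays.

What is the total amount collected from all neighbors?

Total value 53 ≥ cost 46, so it is built.
Neighbor 1: others sum to 33; max(0, 46 - 33) = 13.
Neighbor 2: others sum to 45; max(0, 46 - 45) = 1.
Neighbor 3: others sum to 43; max(0, 46 - 43) = 3.
Neighbor 4: others sum to 38; max(0, 46 - 38) = 8.
Total collected = 13 + 1 + 3 + 8 = 25.

25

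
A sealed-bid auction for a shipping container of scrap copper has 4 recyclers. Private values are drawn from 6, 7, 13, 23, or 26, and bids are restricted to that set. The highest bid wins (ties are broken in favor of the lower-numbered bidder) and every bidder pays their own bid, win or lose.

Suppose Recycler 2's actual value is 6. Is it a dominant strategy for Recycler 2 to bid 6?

Consider the case where Recycler 1 bids 6, Recycler 3 bids 6 and Recycler 4 bids 6.
Truthful bid 6: loses but pays 6, utility -6.
Bid 7 instead: wins, pays 7, utility 6 - 7 = -1.
Since -1 > -6, bidding 7 is strictly better here, so truthful bidding is not dominant.

No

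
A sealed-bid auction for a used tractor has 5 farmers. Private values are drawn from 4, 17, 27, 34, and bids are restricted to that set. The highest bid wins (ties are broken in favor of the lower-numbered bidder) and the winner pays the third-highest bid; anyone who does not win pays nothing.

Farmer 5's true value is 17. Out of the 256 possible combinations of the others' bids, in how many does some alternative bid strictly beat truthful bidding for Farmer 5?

8

Others bid (4, 4, 4, 17): truth gives 0; bid 27 gives 13 > 0. Violating.
Others bid (4, 4, 4, 27): truth gives 0; bid 34 gives 13 > 0. Violating.
Others bid (4, 4, 17, 4): truth gives 0; bid 27 gives 13 > 0. Violating.
Others bid (4, 4, 27, 4): truth gives 0; bid 34 gives 13 > 0. Violating.
Others bid (4, 4, 4, 4): truth gives 13; no alternative beats it.
Others bid (4, 4, 4, 34): truth gives 0; no alternative beats it.
(Checking all 256 profiles: 8 have a profitable deviation, 248 do not.)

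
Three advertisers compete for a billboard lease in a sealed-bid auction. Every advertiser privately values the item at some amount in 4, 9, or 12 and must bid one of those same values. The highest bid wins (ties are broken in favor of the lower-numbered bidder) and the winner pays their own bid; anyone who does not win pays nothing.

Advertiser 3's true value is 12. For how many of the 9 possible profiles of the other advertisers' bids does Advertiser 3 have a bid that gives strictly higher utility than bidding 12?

1

Others bid (4, 4): truth gives 0; bid 9 gives 3 > 0. Violating.
Others bid (4, 9): truth gives 0; no alternative beats it.
Others bid (4, 12): truth gives 0; no alternative beats it.
(Checking all 9 profiles: 1 has a profitable deviation, 8 do not.)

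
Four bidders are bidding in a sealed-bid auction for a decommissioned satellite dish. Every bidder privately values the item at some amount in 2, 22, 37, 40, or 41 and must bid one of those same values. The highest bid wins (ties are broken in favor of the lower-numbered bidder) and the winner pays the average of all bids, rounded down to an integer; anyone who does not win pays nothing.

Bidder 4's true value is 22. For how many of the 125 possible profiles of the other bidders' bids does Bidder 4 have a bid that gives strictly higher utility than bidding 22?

12

Others bid (2, 2, 22): truth gives 0; bid 37 gives 7 > 0. Violating.
Others bid (2, 2, 37): truth gives 0; bid 40 gives 2 > 0. Violating.
Others bid (2, 2, 40): truth gives 0; bid 41 gives 1 > 0. Violating.
Others bid (2, 22, 2): truth gives 0; bid 37 gives 7 > 0. Violating.
Others bid (2, 2, 2): truth gives 15; no alternative beats it.
Others bid (2, 2, 41): truth gives 0; no alternative beats it.
(Checking all 125 profiles: 12 have a profitable deviation, 113 do not.)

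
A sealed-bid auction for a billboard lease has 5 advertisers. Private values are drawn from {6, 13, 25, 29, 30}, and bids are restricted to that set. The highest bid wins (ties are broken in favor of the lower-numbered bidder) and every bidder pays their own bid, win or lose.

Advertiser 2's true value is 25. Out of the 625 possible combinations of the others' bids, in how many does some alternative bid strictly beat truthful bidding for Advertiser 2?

Others bid (6, 6, 6, 6): truth gives 0; bid 13 gives 12 > 0. Violating.
Others bid (6, 6, 6, 13): truth gives 0; bid 13 gives 12 > 0. Violating.
Others bid (6, 6, 6, 29): truth gives -25; bid 29 gives -4 > -25. Violating.
Others bid (6, 6, 6, 30): truth gives -25; bid 30 gives -5 > -25. Violating.
Others bid (6, 6, 6, 25): truth gives 0; no alternative beats it.
Others bid (6, 6, 13, 25): truth gives 0; no alternative beats it.
(Checking all 625 profiles: 579 have a profitable deviation, 46 do not.)

579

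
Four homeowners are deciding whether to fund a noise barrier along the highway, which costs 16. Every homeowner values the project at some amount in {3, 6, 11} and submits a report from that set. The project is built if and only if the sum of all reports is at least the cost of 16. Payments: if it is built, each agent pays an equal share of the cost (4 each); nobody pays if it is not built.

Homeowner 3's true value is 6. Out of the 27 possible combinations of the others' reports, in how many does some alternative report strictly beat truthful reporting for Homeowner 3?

Others report (3, 3, 3): truth gives 0; report 11 gives 2 > 0. Violating.
Others report (3, 3, 6): truth gives 2; no alternative beats it.
Others report (3, 3, 11): truth gives 2; no alternative beats it.
(Checking all 27 profiles: 1 has a profitable deviation, 26 do not.)

1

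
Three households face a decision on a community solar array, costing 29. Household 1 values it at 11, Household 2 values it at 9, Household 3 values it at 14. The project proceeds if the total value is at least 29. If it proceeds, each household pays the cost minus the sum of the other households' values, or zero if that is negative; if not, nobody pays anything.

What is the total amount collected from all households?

Total value 34 ≥ cost 29, so it is built.
Household 1: others sum to 23; max(0, 29 - 23) = 6.
Household 2: others sum to 25; max(0, 29 - 25) = 4.
Household 3: others sum to 20; max(0, 29 - 20) = 9.
Total collected = 6 + 4 + 9 = 19.

19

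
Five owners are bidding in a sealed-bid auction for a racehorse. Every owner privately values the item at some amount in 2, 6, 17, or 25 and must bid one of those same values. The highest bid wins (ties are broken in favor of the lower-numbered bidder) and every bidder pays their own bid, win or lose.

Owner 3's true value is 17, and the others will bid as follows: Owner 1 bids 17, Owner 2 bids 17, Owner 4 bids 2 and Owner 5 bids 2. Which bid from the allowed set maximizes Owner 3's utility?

Bid 2: loses but pays 2, utility -2.
Bid 6: loses but pays 6, utility -6.
Bid 17: loses but pays 17, utility -17.
Bid 25: wins, pays 25, utility 17 - 25 = -8.
The best choice is 2 with utility -2.

2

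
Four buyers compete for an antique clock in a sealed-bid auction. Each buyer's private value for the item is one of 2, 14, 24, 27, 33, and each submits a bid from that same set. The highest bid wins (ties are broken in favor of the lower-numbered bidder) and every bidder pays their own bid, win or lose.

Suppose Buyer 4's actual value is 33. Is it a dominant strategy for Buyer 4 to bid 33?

No

Consider the case where Buyer 1 bids 2, Buyer 2 bids 2 and Buyer 3 bids 2.
Truthful bid 33: wins, pays 33, utility 33 - 33 = 0.
Bid 14 instead: wins, pays 14, utility 33 - 14 = 19.
Since 19 > 0, bidding 14 is strictly better here, so truthful bidding is not dominant.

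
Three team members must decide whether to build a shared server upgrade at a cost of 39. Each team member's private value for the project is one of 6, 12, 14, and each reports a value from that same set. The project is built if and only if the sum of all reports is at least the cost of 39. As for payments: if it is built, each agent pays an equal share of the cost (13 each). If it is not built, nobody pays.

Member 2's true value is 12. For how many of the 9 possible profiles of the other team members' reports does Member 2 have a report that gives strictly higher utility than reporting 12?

Others report (14, 14): truth gives -1; report 6 gives 0 > -1. Violating.
Others report (6, 6): truth gives 0; no alternative beats it.
Others report (6, 12): truth gives 0; no alternative beats it.
(Checking all 9 profiles: 1 has a profitable deviation, 8 do not.)

1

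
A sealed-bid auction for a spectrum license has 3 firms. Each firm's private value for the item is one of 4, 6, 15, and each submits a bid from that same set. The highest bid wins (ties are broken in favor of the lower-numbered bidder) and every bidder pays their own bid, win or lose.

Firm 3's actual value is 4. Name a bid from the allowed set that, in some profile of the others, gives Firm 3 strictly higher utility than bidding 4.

6

Suppose Firm 1 bids 4 and Firm 2 bids 4.
Bid 4: loses but pays 4, utility -4.
Bid 6: wins, pays 6, utility 4 - 6 = -2.
So bidding 6 beats truth here (-2 > -4).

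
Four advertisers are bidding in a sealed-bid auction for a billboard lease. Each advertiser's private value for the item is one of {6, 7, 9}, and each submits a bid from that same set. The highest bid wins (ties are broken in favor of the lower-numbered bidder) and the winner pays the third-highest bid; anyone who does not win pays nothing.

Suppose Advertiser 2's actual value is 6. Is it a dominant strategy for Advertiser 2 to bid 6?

Yes

Check each profile of the others' bids and compare truth against every alternative bid.
Others bid (6, 7, 7): truth gives 0, best alternative gives -1.
Others bid (6, 6, 6): truth gives 0, best alternative gives 0.
Others bid (6, 6, 7): truth gives 0, best alternative gives 0.
Others bid (6, 6, 9): truth gives 0, best alternative gives 0.
Others bid (6, 7, 6): truth gives 0, best alternative gives 0.
Others bid (6, 7, 9): truth gives 0, best alternative gives 0.
(Remaining 21 profiles checked similarly; truth is weakly best in each.)
In every case the truthful bid is at least as good as any alternative, so it is a dominant strategy.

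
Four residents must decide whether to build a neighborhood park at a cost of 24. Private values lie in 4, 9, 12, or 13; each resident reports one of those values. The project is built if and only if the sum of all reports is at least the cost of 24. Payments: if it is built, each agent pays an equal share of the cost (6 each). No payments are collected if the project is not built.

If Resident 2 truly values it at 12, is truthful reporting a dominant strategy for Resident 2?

Check each profile of the others' reports and compare truth against every alternative report.
Others report (4, 4, 4): truth gives 6, best alternative gives 6.
Others report (4, 4, 9): truth gives 6, best alternative gives 6.
Others report (4, 4, 12): truth gives 6, best alternative gives 6.
Others report (4, 4, 13): truth gives 6, best alternative gives 6.
Others report (4, 9, 4): truth gives 6, best alternative gives 6.
Others report (4, 9, 9): truth gives 6, best alternative gives 6.
(Remaining 58 profiles checked similarly; truth is weakly best in each.)
In every case the truthful report is at least as good as any alternative, so it is a dominant strategy.

Yes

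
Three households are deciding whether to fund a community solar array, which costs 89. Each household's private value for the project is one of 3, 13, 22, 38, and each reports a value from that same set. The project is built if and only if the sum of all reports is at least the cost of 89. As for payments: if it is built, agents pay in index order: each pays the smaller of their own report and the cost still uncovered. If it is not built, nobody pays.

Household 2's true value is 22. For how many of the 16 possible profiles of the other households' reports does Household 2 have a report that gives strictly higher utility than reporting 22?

1

Others report (38, 38): truth gives 0; report 13 gives 9 > 0. Violating.
Others report (3, 3): truth gives 0; no alternative beats it.
Others report (3, 13): truth gives 0; no alternative beats it.
(Checking all 16 profiles: 1 has a profitable deviation, 15 do not.)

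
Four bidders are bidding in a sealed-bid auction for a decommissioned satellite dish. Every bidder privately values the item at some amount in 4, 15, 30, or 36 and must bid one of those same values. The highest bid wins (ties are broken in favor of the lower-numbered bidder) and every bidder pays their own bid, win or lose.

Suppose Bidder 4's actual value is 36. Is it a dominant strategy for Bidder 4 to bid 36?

No

Consider the case where Bidder 1 bids 4, Bidder 2 bids 4 and Bidder 3 bids 4.
Truthful bid 36: wins, pays 36, utility 36 - 36 = 0.
Bid 15 instead: wins, pays 15, utility 36 - 15 = 21.
Since 21 > 0, bidding 15 is strictly better here, so truthful bidding is not dominant.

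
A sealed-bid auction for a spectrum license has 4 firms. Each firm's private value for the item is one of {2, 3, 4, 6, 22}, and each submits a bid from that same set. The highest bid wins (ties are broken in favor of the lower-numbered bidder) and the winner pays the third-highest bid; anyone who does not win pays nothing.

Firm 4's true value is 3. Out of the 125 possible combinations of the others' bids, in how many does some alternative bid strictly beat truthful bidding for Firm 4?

9

Others bid (2, 2, 3): truth gives 0; bid 4 gives 1 > 0. Violating.
Others bid (2, 2, 4): truth gives 0; bid 6 gives 1 > 0. Violating.
Others bid (2, 2, 6): truth gives 0; bid 22 gives 1 > 0. Violating.
Others bid (2, 3, 2): truth gives 0; bid 4 gives 1 > 0. Violating.
Others bid (2, 2, 2): truth gives 1; no alternative beats it.
Others bid (2, 2, 22): truth gives 0; no alternative beats it.
(Checking all 125 profiles: 9 have a profitable deviation, 116 do not.)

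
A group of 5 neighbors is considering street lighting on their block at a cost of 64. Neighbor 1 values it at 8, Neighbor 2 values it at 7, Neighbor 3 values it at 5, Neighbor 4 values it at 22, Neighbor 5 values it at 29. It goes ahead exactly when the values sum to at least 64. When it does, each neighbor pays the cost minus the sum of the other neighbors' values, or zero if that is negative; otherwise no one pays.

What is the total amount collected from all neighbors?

38

Total value 71 ≥ cost 64, so it is built.
Neighbor 1: others sum to 63; max(0, 64 - 63) = 1.
Neighbor 2: others sum to 64; max(0, 64 - 64) = 0.
Neighbor 3: others sum to 66; max(0, 64 - 66) = 0.
Neighbor 4: others sum to 49; max(0, 64 - 49) = 15.
Neighbor 5: others sum to 42; max(0, 64 - 42) = 22.
Total collected = 1 + 0 + 0 + 15 + 22 = 38.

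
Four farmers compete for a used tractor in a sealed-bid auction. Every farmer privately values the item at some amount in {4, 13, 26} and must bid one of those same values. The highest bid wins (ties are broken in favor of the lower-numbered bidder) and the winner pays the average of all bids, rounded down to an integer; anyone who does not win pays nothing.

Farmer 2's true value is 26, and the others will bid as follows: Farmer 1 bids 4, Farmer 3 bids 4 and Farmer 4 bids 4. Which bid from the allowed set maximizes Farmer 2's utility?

Bid 4: loses, pays 0, utility 0.
Bid 13: wins, pays 6, utility 26 - 6 = 20.
Bid 26: wins, pays 9, utility 26 - 9 = 17.
The best choice is 13 with utility 20.

13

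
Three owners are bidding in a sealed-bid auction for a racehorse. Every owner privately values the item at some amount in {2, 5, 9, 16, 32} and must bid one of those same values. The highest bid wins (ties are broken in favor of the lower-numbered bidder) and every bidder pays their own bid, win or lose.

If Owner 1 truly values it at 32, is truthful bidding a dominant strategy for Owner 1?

No

Consider the case where Owner 2 bids 2 and Owner 3 bids 2.
Truthful bid 32: wins, pays 32, utility 32 - 32 = 0.
Bid 2 instead: wins, pays 2, utility 32 - 2 = 30.
Since 30 > 0, bidding 2 is strictly better here, so truthful bidding is not dominant.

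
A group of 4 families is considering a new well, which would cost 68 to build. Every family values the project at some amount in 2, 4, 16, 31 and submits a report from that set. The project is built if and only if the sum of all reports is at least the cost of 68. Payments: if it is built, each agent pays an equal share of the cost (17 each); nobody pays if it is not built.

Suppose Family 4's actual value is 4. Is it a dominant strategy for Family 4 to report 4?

Consider the case where Family 1 reports 2, Family 2 reports 31 and Family 3 reports 31.
Truthful report 4: project built, pays 17, utility 4 - 17 = -13.
Report 2 instead: project not built, utility 0.
Since 0 > -13, reporting 2 is strictly better here, so truthful reporting is not dominant.

No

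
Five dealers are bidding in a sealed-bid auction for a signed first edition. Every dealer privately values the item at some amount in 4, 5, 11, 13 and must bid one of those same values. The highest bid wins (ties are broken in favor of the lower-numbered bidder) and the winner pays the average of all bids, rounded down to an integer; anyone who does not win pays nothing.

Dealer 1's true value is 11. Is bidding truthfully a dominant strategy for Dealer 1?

No

Consider the case where Dealer 2 bids 4, Dealer 3 bids 4, Dealer 4 bids 4 and Dealer 5 bids 4.
Truthful bid 11: wins, pays 5, utility 11 - 5 = 6.
Bid 4 instead: wins, pays 4, utility 11 - 4 = 7.
Since 7 > 6, bidding 4 is strictly better here, so truthful bidding is not dominant.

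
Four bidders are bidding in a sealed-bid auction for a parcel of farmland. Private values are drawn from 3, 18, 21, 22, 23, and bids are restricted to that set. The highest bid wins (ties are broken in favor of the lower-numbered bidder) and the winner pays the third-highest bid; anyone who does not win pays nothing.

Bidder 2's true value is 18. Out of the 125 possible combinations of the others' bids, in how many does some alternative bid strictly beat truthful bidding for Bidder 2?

9

Others bid (3, 3, 21): truth gives 0; bid 21 gives 15 > 0. Violating.
Others bid (3, 3, 22): truth gives 0; bid 22 gives 15 > 0. Violating.
Others bid (3, 3, 23): truth gives 0; bid 23 gives 15 > 0. Violating.
Others bid (3, 21, 3): truth gives 0; bid 21 gives 15 > 0. Violating.
Others bid (3, 3, 3): truth gives 15; no alternative beats it.
Others bid (3, 3, 18): truth gives 15; no alternative beats it.
(Checking all 125 profiles: 9 have a profitable deviation, 116 do not.)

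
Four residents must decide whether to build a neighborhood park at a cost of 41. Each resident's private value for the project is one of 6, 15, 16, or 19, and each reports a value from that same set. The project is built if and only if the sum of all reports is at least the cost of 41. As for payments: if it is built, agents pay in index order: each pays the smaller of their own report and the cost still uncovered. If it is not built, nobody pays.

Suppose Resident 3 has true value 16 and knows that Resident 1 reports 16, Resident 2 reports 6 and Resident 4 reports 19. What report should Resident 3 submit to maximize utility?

6

Report 6: project built, pays 6, utility 16 - 6 = 10.
Report 15: project built, pays 15, utility 16 - 15 = 1.
Report 16: project built, pays 16, utility 16 - 16 = 0.
Report 19: project built, pays 19, utility 16 - 19 = -3.
The best choice is 6 with utility 10.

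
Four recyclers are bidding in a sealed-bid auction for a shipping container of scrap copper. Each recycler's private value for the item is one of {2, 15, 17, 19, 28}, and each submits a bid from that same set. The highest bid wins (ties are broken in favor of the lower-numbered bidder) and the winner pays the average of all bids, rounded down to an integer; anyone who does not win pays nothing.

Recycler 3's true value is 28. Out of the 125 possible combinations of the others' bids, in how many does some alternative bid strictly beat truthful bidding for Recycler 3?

36

Others bid (2, 2, 2): truth gives 20; bid 15 gives 23 > 20. Violating.
Others bid (2, 2, 15): truth gives 17; bid 15 gives 20 > 17. Violating.
Others bid (2, 2, 17): truth gives 16; bid 17 gives 19 > 16. Violating.
Others bid (2, 2, 19): truth gives 16; bid 19 gives 18 > 16. Violating.
Others bid (2, 2, 28): truth gives 13; no alternative beats it.
Others bid (2, 15, 28): truth gives 10; no alternative beats it.
(Checking all 125 profiles: 36 have a profitable deviation, 89 do not.)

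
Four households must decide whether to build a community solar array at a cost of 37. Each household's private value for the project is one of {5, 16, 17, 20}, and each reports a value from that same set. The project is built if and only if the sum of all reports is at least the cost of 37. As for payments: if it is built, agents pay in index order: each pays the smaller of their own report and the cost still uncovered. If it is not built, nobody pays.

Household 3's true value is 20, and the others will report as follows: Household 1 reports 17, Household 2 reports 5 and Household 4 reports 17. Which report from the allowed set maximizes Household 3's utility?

Report 5: project built, pays 5, utility 20 - 5 = 15.
Report 16: project built, pays 15, utility 20 - 15 = 5.
Report 17: project built, pays 15, utility 20 - 15 = 5.
Report 20: project built, pays 15, utility 20 - 15 = 5.
The best choice is 5 with utility 15.

5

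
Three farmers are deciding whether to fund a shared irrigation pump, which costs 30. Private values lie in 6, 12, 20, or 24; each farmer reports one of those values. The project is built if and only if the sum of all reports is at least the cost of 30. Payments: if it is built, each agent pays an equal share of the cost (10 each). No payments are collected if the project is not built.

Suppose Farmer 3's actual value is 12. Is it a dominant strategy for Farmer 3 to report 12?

No

Consider the case where Farmer 1 reports 6 and Farmer 2 reports 6.
Truthful report 12: project not built, utility 0.
Report 20 instead: project built, pays 10, utility 12 - 10 = 2.
Since 2 > 0, reporting 20 is strictly better here, so truthful reporting is not dominant.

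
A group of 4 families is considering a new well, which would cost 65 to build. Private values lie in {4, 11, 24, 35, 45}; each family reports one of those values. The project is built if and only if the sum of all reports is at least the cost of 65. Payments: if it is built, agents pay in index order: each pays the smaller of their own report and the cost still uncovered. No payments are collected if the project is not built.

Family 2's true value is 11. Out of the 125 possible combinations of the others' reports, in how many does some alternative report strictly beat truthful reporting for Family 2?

78

Others report (4, 24, 35): truth gives 0; report 4 gives 7 > 0. Violating.
Others report (4, 24, 45): truth gives 0; report 4 gives 7 > 0. Violating.
Others report (4, 35, 24): truth gives 0; report 4 gives 7 > 0. Violating.
Others report (4, 35, 35): truth gives 0; report 4 gives 7 > 0. Violating.
Others report (4, 4, 4): truth gives 0; no alternative beats it.
Others report (4, 4, 11): truth gives 0; no alternative beats it.
(Checking all 125 profiles: 78 have a profitable deviation, 47 do not.)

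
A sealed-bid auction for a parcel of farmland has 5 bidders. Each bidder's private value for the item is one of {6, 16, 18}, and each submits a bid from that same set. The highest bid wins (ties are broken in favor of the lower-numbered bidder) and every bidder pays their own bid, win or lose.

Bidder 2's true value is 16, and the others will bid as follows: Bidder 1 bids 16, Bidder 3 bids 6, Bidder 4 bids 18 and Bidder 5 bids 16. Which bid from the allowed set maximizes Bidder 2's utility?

18

Bid 6: loses but pays 6, utility -6.
Bid 16: loses but pays 16, utility -16.
Bid 18: wins, pays 18, utility 16 - 18 = -2.
The best choice is 18 with utility -2.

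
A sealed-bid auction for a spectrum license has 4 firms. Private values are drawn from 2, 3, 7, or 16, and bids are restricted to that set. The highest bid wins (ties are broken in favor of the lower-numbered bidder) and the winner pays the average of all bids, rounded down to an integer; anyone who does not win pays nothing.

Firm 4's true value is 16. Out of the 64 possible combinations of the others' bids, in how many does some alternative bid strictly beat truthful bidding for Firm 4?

Others bid (2, 2, 2): truth gives 11; bid 3 gives 14 > 11. Violating.
Others bid (2, 2, 3): truth gives 11; bid 7 gives 13 > 11. Violating.
Others bid (2, 3, 2): truth gives 11; bid 7 gives 13 > 11. Violating.
Others bid (2, 3, 3): truth gives 10; bid 7 gives 13 > 10. Violating.
Others bid (2, 2, 7): truth gives 10; no alternative beats it.
Others bid (2, 2, 16): truth gives 0; no alternative beats it.
(Checking all 64 profiles: 8 have a profitable deviation, 56 do not.)

8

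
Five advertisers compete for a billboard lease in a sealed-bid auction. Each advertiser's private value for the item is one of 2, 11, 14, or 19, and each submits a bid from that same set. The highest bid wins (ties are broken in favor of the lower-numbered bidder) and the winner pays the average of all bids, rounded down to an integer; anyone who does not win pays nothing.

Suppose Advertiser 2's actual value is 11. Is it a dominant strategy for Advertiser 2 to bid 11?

No

Consider the case where Advertiser 1 bids 2, Advertiser 3 bids 2, Advertiser 4 bids 2 and Advertiser 5 bids 14.
Truthful bid 11: loses, pays 0, utility 0.
Bid 14 instead: wins, pays 6, utility 11 - 6 = 5.
Since 5 > 0, bidding 14 is strictly better here, so truthful bidding is not dominant.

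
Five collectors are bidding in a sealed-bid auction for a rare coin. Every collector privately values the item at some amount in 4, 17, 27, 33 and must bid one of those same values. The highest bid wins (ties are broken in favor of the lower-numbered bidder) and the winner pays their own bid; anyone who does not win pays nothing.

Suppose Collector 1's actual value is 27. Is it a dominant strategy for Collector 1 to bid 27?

No

Consider the case where Collector 2 bids 4, Collector 3 bids 4, Collector 4 bids 4 and Collector 5 bids 4.
Truthful bid 27: wins, pays 27, utility 27 - 27 = 0.
Bid 4 instead: wins, pays 4, utility 27 - 4 = 23.
Since 23 > 0, bidding 4 is strictly better here, so truthful bidding is not dominant.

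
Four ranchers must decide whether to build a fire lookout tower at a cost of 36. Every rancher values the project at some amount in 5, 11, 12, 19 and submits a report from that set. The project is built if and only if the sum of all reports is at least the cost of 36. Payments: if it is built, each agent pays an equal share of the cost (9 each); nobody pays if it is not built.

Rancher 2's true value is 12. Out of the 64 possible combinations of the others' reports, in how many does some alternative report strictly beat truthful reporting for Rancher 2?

6

Others report (5, 5, 11): truth gives 0; report 19 gives 3 > 0. Violating.
Others report (5, 5, 12): truth gives 0; report 19 gives 3 > 0. Violating.
Others report (5, 11, 5): truth gives 0; report 19 gives 3 > 0. Violating.
Others report (5, 12, 5): truth gives 0; report 19 gives 3 > 0. Violating.
Others report (5, 5, 5): truth gives 0; no alternative beats it.
Others report (5, 5, 19): truth gives 3; no alternative beats it.
(Checking all 64 profiles: 6 have a profitable deviation, 58 do not.)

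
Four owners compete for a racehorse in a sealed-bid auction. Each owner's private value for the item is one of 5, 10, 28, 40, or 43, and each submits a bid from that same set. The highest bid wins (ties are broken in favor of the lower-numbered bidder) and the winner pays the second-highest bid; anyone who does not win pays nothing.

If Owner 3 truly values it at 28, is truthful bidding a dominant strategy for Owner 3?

Yes

Check each profile of the others' bids and compare truth against every alternative bid.
Others bid (5, 5, 5): truth gives 23, best alternative gives 23.
Others bid (5, 5, 10): truth gives 18, best alternative gives 18.
Others bid (5, 10, 5): truth gives 18, best alternative gives 18.
Others bid (5, 10, 10): truth gives 18, best alternative gives 18.
Others bid (10, 5, 5): truth gives 18, best alternative gives 18.
Others bid (10, 5, 10): truth gives 18, best alternative gives 18.
(Remaining 119 profiles checked similarly; truth is weakly best in each.)
In every case the truthful bid is at least as good as any alternative, so it is a dominant strategy.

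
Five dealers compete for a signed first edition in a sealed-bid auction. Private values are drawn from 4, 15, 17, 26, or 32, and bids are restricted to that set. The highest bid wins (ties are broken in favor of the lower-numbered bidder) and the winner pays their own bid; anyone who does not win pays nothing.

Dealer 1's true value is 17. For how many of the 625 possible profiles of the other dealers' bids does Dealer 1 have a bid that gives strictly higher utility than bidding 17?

Others bid (4, 4, 4, 4): truth gives 0; bid 4 gives 13 > 0. Violating.
Others bid (4, 4, 4, 15): truth gives 0; bid 15 gives 2 > 0. Violating.
Others bid (4, 4, 15, 4): truth gives 0; bid 15 gives 2 > 0. Violating.
Others bid (4, 4, 15, 15): truth gives 0; bid 15 gives 2 > 0. Violating.
Others bid (4, 4, 4, 17): truth gives 0; no alternative beats it.
Others bid (4, 4, 4, 26): truth gives 0; no alternative beats it.
(Checking all 625 profiles: 16 have a profitable deviation, 609 do not.)

16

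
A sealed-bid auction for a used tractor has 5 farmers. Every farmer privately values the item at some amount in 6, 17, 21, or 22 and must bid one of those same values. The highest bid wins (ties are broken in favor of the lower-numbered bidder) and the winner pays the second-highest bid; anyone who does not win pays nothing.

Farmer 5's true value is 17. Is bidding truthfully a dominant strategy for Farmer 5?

Check each profile of the others' bids and compare truth against every alternative bid.
Others bid (6, 6, 6, 6): truth gives 11, best alternative gives 11.
Others bid (6, 6, 6, 17): truth gives 0, best alternative gives 0.
Others bid (6, 6, 6, 21): truth gives 0, best alternative gives 0.
Others bid (6, 6, 6, 22): truth gives 0, best alternative gives 0.
Others bid (6, 6, 17, 6): truth gives 0, best alternative gives 0.
Others bid (6, 6, 17, 17): truth gives 0, best alternative gives 0.
(Remaining 250 profiles checked similarly; truth is weakly best in each.)
In every case the truthful bid is at least as good as any alternative, so it is a dominant strategy.

Yes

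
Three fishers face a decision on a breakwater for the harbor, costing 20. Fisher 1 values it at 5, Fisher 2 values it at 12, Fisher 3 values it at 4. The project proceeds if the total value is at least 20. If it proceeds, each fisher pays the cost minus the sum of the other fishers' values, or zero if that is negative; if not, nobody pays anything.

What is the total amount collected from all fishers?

18

Total value 21 ≥ cost 20, so it is built.
Fisher 1: others sum to 16; max(0, 20 - 16) = 4.
Fisher 2: others sum to 9; max(0, 20 - 9) = 11.
Fisher 3: others sum to 17; max(0, 20 - 17) = 3.
Total collected = 4 + 11 + 3 = 18.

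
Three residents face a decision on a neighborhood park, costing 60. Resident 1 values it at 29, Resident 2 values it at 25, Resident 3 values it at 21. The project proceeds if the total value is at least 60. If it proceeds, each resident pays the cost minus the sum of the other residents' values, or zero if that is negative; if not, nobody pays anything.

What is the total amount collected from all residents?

30

Total value 75 ≥ cost 60, so it is built.
Resident 1: others sum to 46; max(0, 60 - 46) = 14.
Resident 2: others sum to 50; max(0, 60 - 50) = 10.
Resident 3: others sum to 54; max(0, 60 - 54) = 6.
Total collected = 14 + 10 + 6 = 30.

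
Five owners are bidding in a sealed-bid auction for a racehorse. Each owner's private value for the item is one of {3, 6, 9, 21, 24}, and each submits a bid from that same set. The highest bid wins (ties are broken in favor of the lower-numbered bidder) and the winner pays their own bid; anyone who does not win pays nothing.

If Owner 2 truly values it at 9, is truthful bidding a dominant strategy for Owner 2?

Consider the case where Owner 1 bids 3, Owner 3 bids 3, Owner 4 bids 3 and Owner 5 bids 3.
Truthful bid 9: wins, pays 9, utility 9 - 9 = 0.
Bid 6 instead: wins, pays 6, utility 9 - 6 = 3.
Since 3 > 0, bidding 6 is strictly better here, so truthful bidding is not dominant.

No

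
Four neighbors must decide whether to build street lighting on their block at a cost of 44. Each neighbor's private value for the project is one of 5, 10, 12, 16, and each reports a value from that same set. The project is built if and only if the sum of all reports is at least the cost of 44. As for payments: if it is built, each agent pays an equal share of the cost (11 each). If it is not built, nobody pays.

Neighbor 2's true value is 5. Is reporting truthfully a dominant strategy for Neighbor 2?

Yes

Check each profile of the others' reports and compare truth against every alternative report.
Others report (5, 16, 16): truth gives 0, best alternative gives -6.
Others report (10, 10, 16): truth gives 0, best alternative gives -6.
Others report (10, 12, 12): truth gives 0, best alternative gives -6.
Others report (10, 12, 16): truth gives 0, best alternative gives -6.
Others report (10, 16, 10): truth gives 0, best alternative gives -6.
Others report (10, 16, 12): truth gives 0, best alternative gives -6.
(Remaining 58 profiles checked similarly; truth is weakly best in each.)
In every case the truthful report is at least as good as any alternative, so it is a dominant strategy.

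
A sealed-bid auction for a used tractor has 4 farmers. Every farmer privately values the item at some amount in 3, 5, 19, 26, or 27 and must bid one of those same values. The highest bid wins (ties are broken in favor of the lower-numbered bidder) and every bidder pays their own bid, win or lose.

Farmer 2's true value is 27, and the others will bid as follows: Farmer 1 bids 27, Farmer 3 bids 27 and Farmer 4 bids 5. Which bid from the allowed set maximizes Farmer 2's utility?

3

Bid 3: loses but pays 3, utility -3.
Bid 5: loses but pays 5, utility -5.
Bid 19: loses but pays 19, utility -19.
Bid 26: loses but pays 26, utility -26.
Bid 27: loses but pays 27, utility -27.
The best choice is 3 with utility -3.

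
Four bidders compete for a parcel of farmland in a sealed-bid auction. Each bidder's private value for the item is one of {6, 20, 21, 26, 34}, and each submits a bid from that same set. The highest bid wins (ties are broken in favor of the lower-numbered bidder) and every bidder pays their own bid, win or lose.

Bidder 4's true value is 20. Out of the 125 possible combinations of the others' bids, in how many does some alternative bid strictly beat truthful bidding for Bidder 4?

Others bid (6, 6, 20): truth gives -20; bid 21 gives -1 > -20. Violating.
Others bid (6, 6, 21): truth gives -20; bid 6 gives -6 > -20. Violating.
Others bid (6, 6, 26): truth gives -20; bid 6 gives -6 > -20. Violating.
Others bid (6, 6, 34): truth gives -20; bid 6 gives -6 > -20. Violating.
Others bid (6, 6, 6): truth gives 0; no alternative beats it.
(Checking all 125 profiles: 124 have a profitable deviation, 1 does not.)

124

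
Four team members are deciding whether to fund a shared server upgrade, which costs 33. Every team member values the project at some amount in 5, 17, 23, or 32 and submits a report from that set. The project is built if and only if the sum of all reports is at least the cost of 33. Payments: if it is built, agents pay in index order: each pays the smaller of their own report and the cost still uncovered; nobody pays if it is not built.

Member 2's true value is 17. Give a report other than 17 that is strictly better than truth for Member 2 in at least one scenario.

5

Suppose Member 1 reports 5, Member 3 reports 5 and Member 4 reports 23.
Report 17: project built, pays 17, utility 17 - 17 = 0.
Report 5: project built, pays 5, utility 17 - 5 = 12.
So reporting 5 beats truth here (12 > 0).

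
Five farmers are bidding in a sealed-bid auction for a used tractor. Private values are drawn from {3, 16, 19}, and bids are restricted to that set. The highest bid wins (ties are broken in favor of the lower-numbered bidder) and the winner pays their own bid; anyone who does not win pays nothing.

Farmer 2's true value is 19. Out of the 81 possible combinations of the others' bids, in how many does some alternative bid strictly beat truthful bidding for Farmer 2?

8

Others bid (3, 3, 3, 3): truth gives 0; bid 16 gives 3 > 0. Violating.
Others bid (3, 3, 3, 16): truth gives 0; bid 16 gives 3 > 0. Violating.
Others bid (3, 3, 16, 3): truth gives 0; bid 16 gives 3 > 0. Violating.
Others bid (3, 3, 16, 16): truth gives 0; bid 16 gives 3 > 0. Violating.
Others bid (3, 3, 3, 19): truth gives 0; no alternative beats it.
Others bid (3, 3, 16, 19): truth gives 0; no alternative beats it.
(Checking all 81 profiles: 8 have a profitable deviation, 73 do not.)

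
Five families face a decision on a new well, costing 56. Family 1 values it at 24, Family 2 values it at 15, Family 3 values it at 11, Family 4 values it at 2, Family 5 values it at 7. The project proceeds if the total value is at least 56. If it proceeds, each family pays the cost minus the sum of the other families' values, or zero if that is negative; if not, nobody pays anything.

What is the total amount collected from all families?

Total value 59 ≥ cost 56, so it is built.
Family 1: others sum to 35; max(0, 56 - 35) = 21.
Family 2: others sum to 44; max(0, 56 - 44) = 12.
Family 3: others sum to 48; max(0, 56 - 48) = 8.
Family 4: others sum to 57; max(0, 56 - 57) = 0.
Family 5: others sum to 52; max(0, 56 - 52) = 4.
Total collected = 21 + 12 + 8 + 0 + 4 = 45.

45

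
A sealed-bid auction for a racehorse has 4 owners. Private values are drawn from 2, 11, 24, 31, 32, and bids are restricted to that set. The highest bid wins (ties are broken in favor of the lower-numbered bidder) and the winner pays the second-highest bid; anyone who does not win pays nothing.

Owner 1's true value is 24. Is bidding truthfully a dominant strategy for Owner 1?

Yes

Check each profile of the others' bids and compare truth against every alternative bid.
Others bid (2, 2, 2): truth gives 22, best alternative gives 22.
Others bid (2, 2, 11): truth gives 13, best alternative gives 13.
Others bid (2, 11, 2): truth gives 13, best alternative gives 13.
Others bid (2, 11, 11): truth gives 13, best alternative gives 13.
Others bid (11, 2, 2): truth gives 13, best alternative gives 13.
Others bid (11, 2, 11): truth gives 13, best alternative gives 13.
(Remaining 119 profiles checked similarly; truth is weakly best in each.)
In every case the truthful bid is at least as good as any alternative, so it is a dominant strategy.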